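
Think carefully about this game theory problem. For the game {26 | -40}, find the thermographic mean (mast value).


Game = {26 | -40}, a switch {a | b} with numbers a > b.
Its thermograph has left wall a - t and right wall b + t, which meet at t = (a - b)/2, where both equal (a + b)/2. So the mast (mean value) is at (a + b)/2.
Mean = (26 + (-40))/2 = -14/2 = -7

-7


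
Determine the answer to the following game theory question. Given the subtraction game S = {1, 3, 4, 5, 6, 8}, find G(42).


The subtraction set is S = {1, 3, 4, 5, 6, 8}.
G(k) = mex{ G(k - s) : s in S, s <= k }. We compute iteratively: G(0) = 0.
G(1) = mex({0}) = 1
G(2) = mex({1}) = 0
G(3) = mex({0}) = 1
G(4) = mex({0, 1}) = 2
G(5) = mex({0, 1, 2}) = 3
G(6) = mex({0, 1, 3}) = 2
G(7) = mex({0, 1, 2}) = 3
G(8) = mex({0, 1, 2, 3}) = 4
G(9) = mex({1, 2, 3, 4}) = 0
G(10) = mex({0, 2, 3}) = 1
G(11) = mex({1, 2, 3, 4}) = 0
G(12) = mex({0, 2, 3, 4}) = 1
G(13) = mex({0, 1, 3, 4}) = 2
G(14) = mex({0, 1, 2, 4}) = 3
G(15) = mex({0, 1, 3}) = 2
G(16) = mex({0, 1, 2, 4}) = 3
Observe that G(9)..G(16) = 0, 1, 0, 1, 2, 3, 2, 3 repeats G(0)..G(7) = 0, 1, 0, 1, 2, 3, 2, 3.
For k >= max(S) = 8, G(k) is determined by the previous 8 values G(k-8)..G(k-1); a window of 8 consecutive values has recurred shifted by 9, so by induction G(k + 9) = G(k) for all k >= 0: the sequence is periodic from the start with period 9.
One period: G(0..8) = 0, 1, 0, 1, 2, 3, 2, 3, 4.
42 mod 9 = 6, so G(42) = G(6) = 2.

2


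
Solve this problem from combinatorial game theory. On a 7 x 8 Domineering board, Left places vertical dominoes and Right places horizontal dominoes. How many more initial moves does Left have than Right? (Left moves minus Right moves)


Board is 7 x 8 (rows x cols).
Left (vertical) placements: (rows-1) * cols = 6 * 8 = 48
Right (horizontal) placements: rows * (cols-1) = 7 * 7 = 49
Advantage = Left - Right = 48 - 49 = -1

-1


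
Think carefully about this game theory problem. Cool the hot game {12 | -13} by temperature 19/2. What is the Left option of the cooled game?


Original game: {12 | -13} (a switch {a | b} with a > b).
Cooling by t (for t below the temperature (a - b)/2 = 25/2) taxes each move by t: {a | b} cooled by t is {a - t | b + t}.
Cooling amount: t = 19/2
Cooled Left option: 12 - 19/2 = 5/2
Cooled Right option: -13 + 19/2 = -7/2
Cooled game: {5/2 | -7/2}
Left option = 5/2

5/2


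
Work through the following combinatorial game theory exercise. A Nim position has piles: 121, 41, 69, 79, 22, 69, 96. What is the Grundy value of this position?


We need the XOR (exclusive or) of all pile sizes.
After XOR-ing pile 1 (size 121): 0 XOR 121 = 121
After XOR-ing pile 2 (size 41): 121 XOR 41 = 80
After XOR-ing pile 3 (size 69): 80 XOR 69 = 21
After XOR-ing pile 4 (size 79): 21 XOR 79 = 90
After XOR-ing pile 5 (size 22): 90 XOR 22 = 76
After XOR-ing pile 6 (size 69): 76 XOR 69 = 9
After XOR-ing pile 7 (size 96): 9 XOR 96 = 105
The Nim-value of this position is 105.

105


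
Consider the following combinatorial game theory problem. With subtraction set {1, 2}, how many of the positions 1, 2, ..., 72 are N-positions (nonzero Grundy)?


Subtraction set S = {1, 2}, so G(n) = n mod 3.
G(n) = 0 when n is a multiple of 3.
Multiples of 3 in [1, 72]: 24
N-positions (nonzero Grundy) = 72 - 24 = 48

48


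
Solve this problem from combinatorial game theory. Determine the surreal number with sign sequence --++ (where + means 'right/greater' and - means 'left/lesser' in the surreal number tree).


Sign expansion: --++
Rule: track bounds (lo, hi), initially (-inf, +inf). On '+', the current value becomes lo and we move to the simplest number in (value, hi): value + 1 if hi = +inf, otherwise the midpoint (value + hi)/2. On '-', the current value becomes hi and we move to value - 1 if lo = -inf, otherwise the midpoint (lo + value)/2.
Start at 0.
Step 1: sign = -, move left. Bounds: (-inf, 0). Value = -1
Step 2: sign = -, move left. Bounds: (-inf, -1). Value = -2
Step 3: sign = +, move right. Bounds: (-2, -1). Value = -3/2
Step 4: sign = +, move right. Bounds: (-3/2, -1). Value = -5/4
The surreal number with sign expansion --++ is -5/4.

-5/4


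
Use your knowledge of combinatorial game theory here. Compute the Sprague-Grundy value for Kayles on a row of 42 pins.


Kayles: a move removes 1 or 2 adjacent pins from a contiguous row.
Removing pins from a row of k leaves two independent rows (a, b) with a + b = k - 1 (one pin) or a + b = k - 2 (two pins); an end removal gives a = 0.
By Sprague-Grundy, G(k) = mex{ G(a) XOR G(b) } over all these splits. G(0) = 0.
G(1): splits (0,0):0^0=0 -> mex({0}) = 1
G(2): splits (0,1):0^1=1 (0,0):0^0=0 -> mex({0, 1}) = 2
G(3): splits (0,2):0^2=2 (1,1):1^1=0 (0,1):0^1=1 -> mex({0, 1, 2}) = 3
G(4): splits (0,3):0^3=3 (1,2):1^2=3 (0,2):0^2=2 (1,1):1^1=0 -> mex({0, 2, 3}) = 1
G(5): splits (0,4):0^1=1 (1,3):1^3=2 (2,2):2^2=0 (0,3):0^3=3 (1,2):1^2=3 -> mex({0, 1, 2, 3}) = 4
G(6) = mex({0, 1, 2, 4}) = 3
G(7) = mex({0, 1, 3, 4, 5}) = 2
G(8) = mex({0, 2, 3, 5, 6}) = 1
G(9) = mex({0, 1, 2, 3, 6, 7}) = 4
G(10) = mex({0, 1, 3, 4, 5, 7}) = 2
G(11) = mex({0, 1, 2, 3, 4, 5}) = 6
G(12) = mex({0, 1, 2, 3, 5, 6, 7}) = 4
G(13) = mex({0, 2, 3, 4, 6, 7}) = 1
G(14) = mex({0, 1, 4, 5, 6, 7}) = 2
G(15) = mex({0, 1, 2, 3, 4, 5, 6}) = 7
G(16) = mex({0, 2, 3, 5, 6, 7}) = 1
G(17) = mex({0, 1, 2, 3, 5, 6, 7}) = 4
G(18) = mex({0, 1, 2, 4, 5, 6}) = 3
G(19) = mex({0, 1, 3, 4, 5, 7}) = 2
G(20) = mex({0, 2, 3, 4, 5, 6, 7}) = 1
G(21) = mex({0, 1, 2, 3, 5, 6, 7}) = 4
G(22) = mex({0, 1, 2, 3, 4, 5, 7}) = 6
G(23) = mex({0, 1, 2, 3, 4, 5, 6}) = 7
G(24) = mex({0, 1, 2, 3, 5, 6, 7}) = 4
G(25) = mex({0, 2, 3, 4, 6, 7}) = 1
G(26) = mex({0, 1, 3, 4, 5, 6, 7}) = 2
G(27) = mex({0, 1, 2, 3, 4, 5, 6, 7}) = 8
G(28) = mex({0, 1, 2, 3, 4, 6, 7, 8}) = 5
G(29) = mex({0, 1, 2, 3, 5, 6, 7, 8, 9}) = 4
G(30) = mex({0, 1, 2, 3, 4, 5, 6, 9, 10}) = 7
G(31) = mex({0, 1, 3, 4, 5, 7, 10, 11}) = 2
G(32) = mex({0, 2, 3, 4, 5, 6, 7, 9, 11}) = 1
G(33) = mex({0, 1, 2, 3, 4, 5, 6, 7, 9, 12}) = 8
G(34) = mex({0, 1, 2, 3, 4, 5, 7, 8, 11, 12}) = 6
G(35) = mex({0, 1, 2, 3, 4, 5, 6, 8, 9, 10, 11}) = 7
G(36) = mex({0, 1, 2, 3, 5, 6, 7, 9, 10}) = 4
G(37) = mex({0, 2, 3, 4, 6, 7, 9, 10, 11, 12}) = 1
G(38) = mex({0, 1, 3, 4, 5, 6, 7, 9, 10, 11, 12}) = 2
G(39) = mex({0, 1, 2, 4, 5, 6, 7, 9, 10, 12, 14}) = 3
G(40) = mex({0, 2, 3, 4, 6, 7, 11, 12, 14}) = 1
G(41) = mex({0, 1, 2, 3, 5, 6, 7, 9, 10, 11, 12}) = 4
G(42) = mex({0, 1, 2, 3, 4, 5, 6, 9, 10}) = 7
Therefore G(42) = 7.

7


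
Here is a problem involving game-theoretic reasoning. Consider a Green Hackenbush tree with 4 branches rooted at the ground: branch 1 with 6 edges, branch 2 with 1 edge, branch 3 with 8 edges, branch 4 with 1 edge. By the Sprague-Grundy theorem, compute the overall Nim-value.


The tree has 4 branches from the ground vertex.
In Green Hackenbush, the Nim-value of a simple path of length k is k.
Branch 1: length 6, Nim-value = 6
Branch 2: length 1, Nim-value = 1
Branch 3: length 8, Nim-value = 8
Branch 4: length 1, Nim-value = 1
Total Nim-value = XOR of all branch values:
0 XOR 6 = 6
6 XOR 1 = 7
7 XOR 8 = 15
15 XOR 1 = 14
Nim-value of the tree = 14

14


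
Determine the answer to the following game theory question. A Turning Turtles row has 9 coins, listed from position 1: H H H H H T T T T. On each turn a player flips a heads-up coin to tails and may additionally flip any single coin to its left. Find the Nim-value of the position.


Coins: H H H H H T T T T
Key fact: a single head at position k behaves exactly like a Nim heap of size k (turning it to T and optionally flipping a coin at j < k corresponds to moving the heap from k to j, or to 0), and heads combine as a disjunctive sum (two heads at the same place would cancel, matching j XOR j = 0). So the Nim-value is the XOR of the 1-indexed positions of the heads.
Face-up positions (1-indexed): [1, 2, 3, 4, 5]
XOR 0 with 1: 0 XOR 1 = 1
XOR 1 with 2: 1 XOR 2 = 3
XOR 3 with 3: 3 XOR 3 = 0
XOR 0 with 4: 0 XOR 4 = 4
XOR 4 with 5: 4 XOR 5 = 1
Nim-value = 1

1


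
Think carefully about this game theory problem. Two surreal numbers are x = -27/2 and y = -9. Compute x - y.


x = -27/2, y = -9
Converting to common denominator: 2
x = -27/2, y = -18/2
x - y = -27/2 - -9 = -9/2

-9/2


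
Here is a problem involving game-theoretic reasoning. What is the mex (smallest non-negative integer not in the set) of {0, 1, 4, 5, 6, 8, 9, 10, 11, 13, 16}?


Set = {0, 1, 4, 5, 6, 8, 9, 10, 11, 13, 16}
0 is in the set.
1 is in the set.
2 is NOT in the set. This is the mex.
mex = 2

2


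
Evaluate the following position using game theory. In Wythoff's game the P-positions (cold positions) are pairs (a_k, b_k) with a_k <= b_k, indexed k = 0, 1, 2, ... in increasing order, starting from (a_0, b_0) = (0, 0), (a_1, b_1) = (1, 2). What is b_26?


By Wythoff's theorem, a_k = floor(k * phi) and b_k = floor(k * phi^2) = a_k + k, where phi = (1 + sqrt(5))/2 is the golden ratio.
phi = (1 + sqrt(5))/2 = 1.618034
phi^2 = phi + 1 = 2.618034
k = 26
k * phi^2 = 26 * 2.618034 = 68.068884
b_26 = floor(k * phi^2) = 68 (check: a_26 + k = 42 + 26 = 68)

68


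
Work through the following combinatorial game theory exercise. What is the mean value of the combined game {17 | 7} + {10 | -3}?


G1 = {17 | 7}, G2 = {10 | -3}
Each is a switch {a | b} with numbers a > b; its mean value is (a + b)/2, and mean value is additive over game sums: m(G1 + G2) = m(G1) + m(G2).
Mean of G1 = (17 + (7))/2 = 24/2 = 12
Mean of G2 = (10 + (-3))/2 = 7/2 = 7/2
Mean of G1 + G2 = 12 + 7/2 = 31/2

31/2


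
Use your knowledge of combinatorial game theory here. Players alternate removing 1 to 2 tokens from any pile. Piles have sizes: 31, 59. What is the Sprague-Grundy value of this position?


Subtraction set: {1, 2}
For this subtraction set, G(n) = n mod 3 (period = max + 1 = 3).
Pile 1 (size 31): G(31) = 31 mod 3 = 1
Pile 2 (size 59): G(59) = 59 mod 3 = 2
Total Grundy value = XOR of all: 1 XOR 2 = 3

3


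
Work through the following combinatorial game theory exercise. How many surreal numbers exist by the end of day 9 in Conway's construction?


Day 0: {|} = 0 is born. Count = 1.
Day n: the number of surreal numbers born by day n is 2^(n+1) - 1.
By day 0: 2^1 - 1 = 1
By day 1: 2^2 - 1 = 3
By day 2: 2^3 - 1 = 7
By day 3: 2^4 - 1 = 15
By day 4: 2^5 - 1 = 31
By day 5: 2^6 - 1 = 63
By day 6: 2^7 - 1 = 127
By day 7: 2^8 - 1 = 255
By day 8: 2^9 - 1 = 511
By day 9: 2^10 - 1 = 1023
By day 9: 1023 surreal numbers.

1023


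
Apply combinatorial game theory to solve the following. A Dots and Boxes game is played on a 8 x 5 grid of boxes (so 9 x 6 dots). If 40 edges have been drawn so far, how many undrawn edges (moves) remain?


Grid: 8 x 5 boxes, i.e. 9 rows and 6 columns of dots.
Horizontal edges: (rows + 1) * cols = 9 * 5 = 45
Vertical edges: rows * (cols + 1) = 8 * 6 = 48
Total edges: 45 + 48 = 93
Edges drawn: 40
Remaining: 93 - 40 = 53

53


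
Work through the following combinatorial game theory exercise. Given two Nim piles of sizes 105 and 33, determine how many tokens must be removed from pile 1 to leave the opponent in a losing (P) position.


Piles: 105 and 33
Current XOR: 105 XOR 33 = 72 (non-zero, so this is an N-position).
To make the XOR zero, we need to find a move that balances the piles.
For pile 1 (size 105): target = 105 XOR 72 = 33
We reduce pile 1 from 105 to 33.
Tokens removed: 105 - 33 = 72
Verification: 33 XOR 33 = 0

72


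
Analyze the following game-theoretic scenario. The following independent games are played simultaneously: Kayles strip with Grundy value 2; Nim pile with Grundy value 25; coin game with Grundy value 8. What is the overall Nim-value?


By the Sprague-Grundy theorem, the Grundy value of a sum of games is the XOR of individual Grundy values.
Kayles strip: Grundy value = 2. Running XOR: 0 XOR 2 = 2
Nim pile: Grundy value = 25. Running XOR: 2 XOR 25 = 27
coin game: Grundy value = 8. Running XOR: 27 XOR 8 = 19
The combined Grundy value is 19.

19


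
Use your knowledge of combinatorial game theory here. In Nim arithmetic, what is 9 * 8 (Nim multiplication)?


Nim multiplication is bilinear over XOR: (u XOR v) * w = (u*w) XOR (v*w).
So we split each operand into its bit components and XOR the pairwise Nim products.
9 = 1 + 8 (as XOR of powers of 2).
8 = 8 (as XOR of powers of 2).
Using the standard Nim-product table on single bits:
  2*2 = 3,   2*4 = 8,   2*8 = 12,
  4*4 = 6,   4*8 = 11,  8*8 = 13,
and  1*x = x (identity), k*l = l*k (commutative).
Pairwise Nim products:
  1 * 8 = 8
  8 * 8 = 13
XOR them: 8 XOR 13 = 5.
Result: 9 * 8 = 5 (in Nim).

5


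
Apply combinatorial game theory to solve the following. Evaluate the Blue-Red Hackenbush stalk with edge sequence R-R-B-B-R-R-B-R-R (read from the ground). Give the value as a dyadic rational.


Edges (from ground): R-R-B-B-R-R-B-R-R
By Berlekamp's sign-expansion rule, a Blue-Red Hackenbush stalk has the value of the surreal number whose sign sequence is the edge sequence with B -> + and R -> -.
Sign sequence: --++--+--
Trace the sign expansion in the surreal number tree, starting from 0:
Edge 1: R (sign -) -> bounds (-inf, 0), value = -1
Edge 2: R (sign -) -> bounds (-inf, -1), value = -2
Edge 3: B (sign +) -> bounds (-2, -1), value = -3/2
Edge 4: B (sign +) -> bounds (-3/2, -1), value = -5/4
Edge 5: R (sign -) -> bounds (-3/2, -5/4), value = -11/8
Edge 6: R (sign -) -> bounds (-3/2, -11/8), value = -23/16
Edge 7: B (sign +) -> bounds (-23/16, -11/8), value = -45/32
Edge 8: R (sign -) -> bounds (-23/16, -45/32), value = -91/64
Edge 9: R (sign -) -> bounds (-23/16, -91/64), value = -183/128
Game value = -183/128

-183/128


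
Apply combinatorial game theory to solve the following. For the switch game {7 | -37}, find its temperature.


The game is {7 | -37}, a switch {a | b} with numbers a > b.
Cooling {a | b} by t gives {a - t | b + t}, which stops being hot when a - t = b + t, i.e. at t = (a - b)/2. So the temperature of a switch is (a - b)/2.
Temperature = (Left option - Right option) / 2
= (7 - (-37)) / 2
= 44 / 2
= 22

22


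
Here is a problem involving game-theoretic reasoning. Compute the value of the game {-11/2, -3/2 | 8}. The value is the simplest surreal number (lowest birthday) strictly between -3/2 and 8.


Left options: {-11/2, -3/2}, max = -3/2
Right options: {8}, min = 8
All options are numbers and max(Left) < min(Right), so by the simplicity theorem the value is the simplest (earliest-born) number strictly between -3/2 and 8.
Integers -1 through 7 all lie strictly between -3/2 and 8.
Among integers, the simplest (lowest birthday = smallest |n|; 0 is born on day 0, +-n on day n) is 0.
No non-integer in the interval can be simpler: if x is a non-integer in the interval, then floor(x) or ceil(x) also lies in the interval (the interval contains an integer), and both are proper prefixes of x's sign expansion, i.e. born earlier. So the game value is 0.
Game value = 0

0


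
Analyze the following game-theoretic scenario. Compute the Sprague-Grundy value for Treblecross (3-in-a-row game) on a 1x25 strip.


Treblecross: place X on empty cells; 3-in-a-row wins.
Playing within two cells of an existing X lets the opponent win at once, so sensible play treats the cells i-2..i+2 around each X as dead. The player left with no safe cell loses, so this is a normal-play take-away game on strips of safe cells.
Placing X at cell i (0-indexed) of a strip of k safe cells leaves independent strips of sizes max(0, i-2) and max(0, k-i-3). Hence G(k) = mex{ G(max(0,i-2)) XOR G(max(0,k-i-3)) : 0 <= i < k }, with G(0) = 0.
G(1): splits (0,0):0^0=0 -> mex({0}) = 1
G(2): splits (0,0):0^0=0 -> mex({0}) = 1
G(3): splits (0,0):0^0=0 -> mex({0}) = 1
G(4): splits (0,1):0^1=1 (0,0):0^0=0 -> mex({0, 1}) = 2
G(5): splits (0,2):0^1=1 (0,1):0^1=1 (0,0):0^0=0 -> mex({0, 1}) = 2
G(6) = mex({1}) = 0
G(7) = mex({0, 1, 2}) = 3
G(8) = mex({0, 1, 2}) = 3
G(9) = mex({0, 2}) = 1
G(10) = mex({0, 2, 3}) = 1
G(11) = mex({0, 3}) = 1
G(12) = mex({1, 3}) = 0
G(13) = mex({0, 1, 2, 3}) = 4
G(14) = mex({0, 1, 2}) = 3
G(15) = mex({0, 1, 2}) = 3
G(16) = mex({0, 1, 2, 4}) = 3
G(17) = mex({0, 1, 3, 4}) = 2
G(18) = mex({0, 1, 3, 4}) = 2
G(19) = mex({0, 1, 3, 5}) = 2
G(20) = mex({0, 1, 2, 3, 5}) = 4
G(21) = mex({0, 1, 2, 3, 5}) = 4
G(22) = mex({1, 2, 6}) = 0
G(23) = mex({0, 1, 2, 3, 4, 6}) = 5
G(24) = mex({0, 1, 2, 3, 4}) = 5
G(25) = mex({0, 1, 3, 4, 7}) = 2
Therefore G(25) = 2.

2


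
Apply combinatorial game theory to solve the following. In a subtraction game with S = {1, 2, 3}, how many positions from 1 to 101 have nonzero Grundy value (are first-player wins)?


Subtraction set S = {1, 2, 3}, so G(n) = n mod 4.
G(n) = 0 when n is a multiple of 4.
Multiples of 4 in [1, 101]: 25
N-positions (nonzero Grundy) = 101 - 25 = 76

76


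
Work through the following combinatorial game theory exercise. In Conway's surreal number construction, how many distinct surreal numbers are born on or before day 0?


Day 0: {|} = 0 is born. Count = 1.
Day n: the number of surreal numbers born by day n is 2^(n+1) - 1.
By day 0: 2^1 - 1 = 1
By day 0: 1 surreal numbers.

1


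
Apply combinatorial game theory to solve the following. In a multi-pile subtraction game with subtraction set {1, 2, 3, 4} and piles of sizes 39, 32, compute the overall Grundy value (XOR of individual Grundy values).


Subtraction set: {1, 2, 3, 4}
For this subtraction set, G(n) = n mod 5 (period = max + 1 = 5).
Pile 1 (size 39): G(39) = 39 mod 5 = 4
Pile 2 (size 32): G(32) = 32 mod 5 = 2
Total Grundy value = XOR of all: 4 XOR 2 = 6

6


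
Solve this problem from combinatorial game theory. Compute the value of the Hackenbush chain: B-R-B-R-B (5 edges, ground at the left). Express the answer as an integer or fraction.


Edges (from ground): B-R-B-R-B
By Berlekamp's sign-expansion rule, a Blue-Red Hackenbush stalk has the value of the surreal number whose sign sequence is the edge sequence with B -> + and R -> -.
Sign sequence: +-+-+
Trace the sign expansion in the surreal number tree, starting from 0:
Edge 1: B (sign +) -> bounds (0, +inf), value = 1
Edge 2: R (sign -) -> bounds (0, 1), value = 1/2
Edge 3: B (sign +) -> bounds (1/2, 1), value = 3/4
Edge 4: R (sign -) -> bounds (1/2, 3/4), value = 5/8
Edge 5: B (sign +) -> bounds (5/8, 3/4), value = 11/16
Game value = 11/16

11/16


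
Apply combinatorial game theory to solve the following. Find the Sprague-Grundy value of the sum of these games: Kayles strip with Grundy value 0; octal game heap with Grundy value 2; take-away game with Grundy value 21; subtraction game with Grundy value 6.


By the Sprague-Grundy theorem, the Grundy value of a sum of games is the XOR of individual Grundy values.
Kayles strip: Grundy value = 0. Running XOR: 0 XOR 0 = 0
octal game heap: Grundy value = 2. Running XOR: 0 XOR 2 = 2
take-away game: Grundy value = 21. Running XOR: 2 XOR 21 = 23
subtraction game: Grundy value = 6. Running XOR: 23 XOR 6 = 17
The combined Grundy value is 17.

17


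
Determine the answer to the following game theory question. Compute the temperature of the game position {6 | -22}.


The game is {6 | -22}, a switch {a | b} with numbers a > b.
Cooling {a | b} by t gives {a - t | b + t}, which stops being hot when a - t = b + t, i.e. at t = (a - b)/2. So the temperature of a switch is (a - b)/2.
Temperature = (Left option - Right option) / 2
= (6 - (-22)) / 2
= 28 / 2
= 14

14


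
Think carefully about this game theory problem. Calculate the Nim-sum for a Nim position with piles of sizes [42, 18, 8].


We need the XOR (exclusive or) of all pile sizes.
After XOR-ing pile 1 (size 42): 0 XOR 42 = 42
After XOR-ing pile 2 (size 18): 42 XOR 18 = 56
After XOR-ing pile 3 (size 8): 56 XOR 8 = 48
The Nim-value of this position is 48.

48


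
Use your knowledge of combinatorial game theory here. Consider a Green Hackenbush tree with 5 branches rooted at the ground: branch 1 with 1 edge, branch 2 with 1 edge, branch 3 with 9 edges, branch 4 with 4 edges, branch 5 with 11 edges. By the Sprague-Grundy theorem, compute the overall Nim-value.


The tree has 5 branches from the ground vertex.
In Green Hackenbush, the Nim-value of a simple path of length k is k.
Branch 1: length 1, Nim-value = 1
Branch 2: length 1, Nim-value = 1
Branch 3: length 9, Nim-value = 9
Branch 4: length 4, Nim-value = 4
Branch 5: length 11, Nim-value = 11
Total Nim-value = XOR of all branch values:
0 XOR 1 = 1
1 XOR 1 = 0
0 XOR 9 = 9
9 XOR 4 = 13
13 XOR 11 = 6
Nim-value of the tree = 6

6


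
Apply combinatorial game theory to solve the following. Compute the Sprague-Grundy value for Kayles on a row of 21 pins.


Kayles: a move removes 1 or 2 adjacent pins from a contiguous row.
Removing pins from a row of k leaves two independent rows (a, b) with a + b = k - 1 (one pin) or a + b = k - 2 (two pins); an end removal gives a = 0.
By Sprague-Grundy, G(k) = mex{ G(a) XOR G(b) } over all these splits. G(0) = 0.
G(1): splits (0,0):0^0=0 -> mex({0}) = 1
G(2): splits (0,1):0^1=1 (0,0):0^0=0 -> mex({0, 1}) = 2
G(3): splits (0,2):0^2=2 (1,1):1^1=0 (0,1):0^1=1 -> mex({0, 1, 2}) = 3
G(4): splits (0,3):0^3=3 (1,2):1^2=3 (0,2):0^2=2 (1,1):1^1=0 -> mex({0, 2, 3}) = 1
G(5): splits (0,4):0^1=1 (1,3):1^3=2 (2,2):2^2=0 (0,3):0^3=3 (1,2):1^2=3 -> mex({0, 1, 2, 3}) = 4
G(6) = mex({0, 1, 2, 4}) = 3
G(7) = mex({0, 1, 3, 4, 5}) = 2
G(8) = mex({0, 2, 3, 5, 6}) = 1
G(9) = mex({0, 1, 2, 3, 6, 7}) = 4
G(10) = mex({0, 1, 3, 4, 5, 7}) = 2
G(11) = mex({0, 1, 2, 3, 4, 5}) = 6
G(12) = mex({0, 1, 2, 3, 5, 6, 7}) = 4
G(13) = mex({0, 2, 3, 4, 6, 7}) = 1
G(14) = mex({0, 1, 4, 5, 6, 7}) = 2
G(15) = mex({0, 1, 2, 3, 4, 5, 6}) = 7
G(16) = mex({0, 2, 3, 5, 6, 7}) = 1
G(17) = mex({0, 1, 2, 3, 5, 6, 7}) = 4
G(18) = mex({0, 1, 2, 4, 5, 6}) = 3
G(19) = mex({0, 1, 3, 4, 5, 7}) = 2
G(20) = mex({0, 2, 3, 4, 5, 6, 7}) = 1
G(21) = mex({0, 1, 2, 3, 5, 6, 7}) = 4
Therefore G(21) = 4.

4


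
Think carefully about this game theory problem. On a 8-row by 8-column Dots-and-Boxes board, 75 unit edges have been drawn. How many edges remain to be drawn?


Grid: 8 x 8 boxes, i.e. 9 rows and 9 columns of dots.
Horizontal edges: (rows + 1) * cols = 9 * 8 = 72
Vertical edges: rows * (cols + 1) = 8 * 9 = 72
Total edges: 72 + 72 = 144
Edges drawn: 75
Remaining: 144 - 75 = 69

69


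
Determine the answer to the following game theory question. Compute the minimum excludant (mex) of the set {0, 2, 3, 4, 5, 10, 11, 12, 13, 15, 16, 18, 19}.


Set = {0, 2, 3, 4, 5, 10, 11, 12, 13, 15, 16, 18, 19}
0 is in the set.
1 is NOT in the set. This is the mex.
mex = 1

1


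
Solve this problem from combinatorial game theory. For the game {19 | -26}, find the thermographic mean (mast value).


Game = {19 | -26}, a switch {a | b} with numbers a > b.
Its thermograph has left wall a - t and right wall b + t, which meet at t = (a - b)/2, where both equal (a + b)/2. So the mast (mean value) is at (a + b)/2.
Mean = (19 + (-26))/2 = -7/2 = -7/2

-7/2


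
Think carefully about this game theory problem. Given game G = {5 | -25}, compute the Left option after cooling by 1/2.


Original game: {5 | -25} (a switch {a | b} with a > b).
Cooling by t (for t below the temperature (a - b)/2 = 15) taxes each move by t: {a | b} cooled by t is {a - t | b + t}.
Cooling amount: t = 1/2
Cooled Left option: 5 - 1/2 = 9/2
Cooled Right option: -25 + 1/2 = -49/2
Cooled game: {9/2 | -49/2}
Left option = 9/2

9/2


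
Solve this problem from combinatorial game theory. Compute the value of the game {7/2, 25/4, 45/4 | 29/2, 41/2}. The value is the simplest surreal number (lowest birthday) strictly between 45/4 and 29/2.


Left options: {7/2, 25/4, 45/4}, max = 45/4
Right options: {29/2, 41/2}, min = 29/2
All options are numbers and max(Left) < min(Right), so by the simplicity theorem the value is the simplest (earliest-born) number strictly between 45/4 and 29/2.
Integers 12 through 14 all lie strictly between 45/4 and 29/2.
Among integers, the simplest (lowest birthday = smallest |n|; 0 is born on day 0, +-n on day n) is 12.
No non-integer in the interval can be simpler: if x is a non-integer in the interval, then floor(x) or ceil(x) also lies in the interval (the interval contains an integer), and both are proper prefixes of x's sign expansion, i.e. born earlier. So the game value is 12.
Game value = 12

12


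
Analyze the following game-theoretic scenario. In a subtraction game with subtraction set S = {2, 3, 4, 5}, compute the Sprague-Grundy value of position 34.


The subtraction set is S = {2, 3, 4, 5}.
G(k) = mex{ G(k - s) : s in S, s <= k }. We compute iteratively: G(0) = 0.
G(1) = mex({}) = 0
G(2) = mex({0}) = 1
G(3) = mex({0}) = 1
G(4) = mex({0, 1}) = 2
G(5) = mex({0, 1}) = 2
G(6) = mex({0, 1, 2}) = 3
G(7) = mex({1, 2}) = 0
G(8) = mex({1, 2, 3}) = 0
G(9) = mex({0, 2, 3}) = 1
G(10) = mex({0, 2, 3}) = 1
G(11) = mex({0, 1, 3}) = 2
Observe that G(7)..G(11) = 0, 0, 1, 1, 2 repeats G(0)..G(4) = 0, 0, 1, 1, 2.
For k >= max(S) = 5, G(k) is determined by the previous 5 values G(k-5)..G(k-1); a window of 5 consecutive values has recurred shifted by 7, so by induction G(k + 7) = G(k) for all k >= 0: the sequence is periodic from the start with period 7.
One period: G(0..6) = 0, 0, 1, 1, 2, 2, 3.
34 mod 7 = 6, so G(34) = G(6) = 3.

3


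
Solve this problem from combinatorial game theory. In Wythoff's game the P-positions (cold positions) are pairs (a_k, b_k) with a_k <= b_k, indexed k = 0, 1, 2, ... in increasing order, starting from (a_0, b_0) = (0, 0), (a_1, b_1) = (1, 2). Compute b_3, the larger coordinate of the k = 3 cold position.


By Wythoff's theorem, a_k = floor(k * phi) and b_k = floor(k * phi^2) = a_k + k, where phi = (1 + sqrt(5))/2 is the golden ratio.
phi = (1 + sqrt(5))/2 = 1.618034
phi^2 = phi + 1 = 2.618034
k = 3
k * phi^2 = 3 * 2.618034 = 7.854102
b_3 = floor(k * phi^2) = 7 (check: a_3 + k = 4 + 3 = 7)

7


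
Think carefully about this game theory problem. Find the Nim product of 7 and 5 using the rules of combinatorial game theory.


Nim multiplication is bilinear over XOR: (u XOR v) * w = (u*w) XOR (v*w).
So we split each operand into its bit components and XOR the pairwise Nim products.
7 = 1 + 2 + 4 (as XOR of powers of 2).
5 = 1 + 4 (as XOR of powers of 2).
Using the standard Nim-product table on single bits:
  2*2 = 3,   2*4 = 8,   2*8 = 12,
  4*4 = 6,   4*8 = 11,  8*8 = 13,
and  1*x = x (identity), k*l = l*k (commutative).
Pairwise Nim products:
  1 * 1 = 1
  1 * 4 = 4
  2 * 1 = 2
  2 * 4 = 8
  4 * 1 = 4
  4 * 4 = 6
XOR them: 1 XOR 4 XOR 2 XOR 8 XOR 4 XOR 6 = 13.
Result: 7 * 5 = 13 (in Nim).

13


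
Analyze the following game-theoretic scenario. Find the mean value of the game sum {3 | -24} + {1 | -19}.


G1 = {3 | -24}, G2 = {1 | -19}
Each is a switch {a | b} with numbers a > b; its mean value is (a + b)/2, and mean value is additive over game sums: m(G1 + G2) = m(G1) + m(G2).
Mean of G1 = (3 + (-24))/2 = -21/2 = -21/2
Mean of G2 = (1 + (-19))/2 = -18/2 = -9
Mean of G1 + G2 = -21/2 + -9 = -39/2

-39/2


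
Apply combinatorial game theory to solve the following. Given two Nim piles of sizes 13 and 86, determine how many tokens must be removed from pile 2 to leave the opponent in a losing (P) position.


Piles: 13 and 86
Current XOR: 13 XOR 86 = 91 (non-zero, so this is an N-position).
To make the XOR zero, we need to find a move that balances the piles.
For pile 2 (size 86): target = 86 XOR 91 = 13
We reduce pile 2 from 86 to 13.
Tokens removed: 86 - 13 = 73
Verification: 13 XOR 13 = 0

73


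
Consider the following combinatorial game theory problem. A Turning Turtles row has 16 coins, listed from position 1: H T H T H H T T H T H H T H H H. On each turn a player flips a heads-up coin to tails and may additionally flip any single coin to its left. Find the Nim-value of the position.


Coins: H T H T H H T T H T H H T H H H
Key fact: a single head at position k behaves exactly like a Nim heap of size k (turning it to T and optionally flipping a coin at j < k corresponds to moving the heap from k to j, or to 0), and heads combine as a disjunctive sum (two heads at the same place would cancel, matching j XOR j = 0). So the Nim-value is the XOR of the 1-indexed positions of the heads.
Face-up positions (1-indexed): [1, 3, 5, 6, 9, 11, 12, 14, 15, 16]
XOR 0 with 1: 0 XOR 1 = 1
XOR 1 with 3: 1 XOR 3 = 2
XOR 2 with 5: 2 XOR 5 = 7
XOR 7 with 6: 7 XOR 6 = 1
XOR 1 with 9: 1 XOR 9 = 8
XOR 8 with 11: 8 XOR 11 = 3
XOR 3 with 12: 3 XOR 12 = 15
XOR 15 with 14: 15 XOR 14 = 1
XOR 1 with 15: 1 XOR 15 = 14
XOR 14 with 16: 14 XOR 16 = 30
Nim-value = 30

30


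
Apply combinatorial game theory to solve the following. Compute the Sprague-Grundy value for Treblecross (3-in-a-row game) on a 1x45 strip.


Treblecross: place X on empty cells; 3-in-a-row wins.
Playing within two cells of an existing X lets the opponent win at once, so sensible play treats the cells i-2..i+2 around each X as dead. The player left with no safe cell loses, so this is a normal-play take-away game on strips of safe cells.
Placing X at cell i (0-indexed) of a strip of k safe cells leaves independent strips of sizes max(0, i-2) and max(0, k-i-3). Hence G(k) = mex{ G(max(0,i-2)) XOR G(max(0,k-i-3)) : 0 <= i < k }, with G(0) = 0.
G(1): splits (0,0):0^0=0 -> mex({0}) = 1
G(2): splits (0,0):0^0=0 -> mex({0}) = 1
G(3): splits (0,0):0^0=0 -> mex({0}) = 1
G(4): splits (0,1):0^1=1 (0,0):0^0=0 -> mex({0, 1}) = 2
G(5): splits (0,2):0^1=1 (0,1):0^1=1 (0,0):0^0=0 -> mex({0, 1}) = 2
G(6) = mex({1}) = 0
G(7) = mex({0, 1, 2}) = 3
G(8) = mex({0, 1, 2}) = 3
G(9) = mex({0, 2}) = 1
G(10) = mex({0, 2, 3}) = 1
G(11) = mex({0, 3}) = 1
G(12) = mex({1, 3}) = 0
G(13) = mex({0, 1, 2, 3}) = 4
G(14) = mex({0, 1, 2}) = 3
G(15) = mex({0, 1, 2}) = 3
G(16) = mex({0, 1, 2, 4}) = 3
G(17) = mex({0, 1, 3, 4}) = 2
G(18) = mex({0, 1, 3, 4}) = 2
G(19) = mex({0, 1, 3, 5}) = 2
G(20) = mex({0, 1, 2, 3, 5}) = 4
G(21) = mex({0, 1, 2, 3, 5}) = 4
G(22) = mex({1, 2, 6}) = 0
G(23) = mex({0, 1, 2, 3, 4, 6}) = 5
G(24) = mex({0, 1, 2, 3, 4}) = 5
G(25) = mex({0, 1, 3, 4, 7}) = 2
G(26) = mex({0, 1, 3, 4, 5, 7}) = 2
G(27) = mex({0, 1, 3, 5}) = 2
G(28) = mex({0, 1, 2, 5}) = 3
G(29) = mex({0, 1, 2, 4, 5, 6}) = 3
G(30) = mex({1, 2, 4, 6}) = 0
G(31) = mex({0, 1, 2, 3, 4, 6}) = 5
G(32) = mex({1, 2, 3, 4, 7}) = 0
G(33) = mex({0, 3, 7}) = 1
G(34) = mex({0, 2, 3, 5, 7}) = 1
G(35) = mex({0, 2, 3, 5, 6}) = 1
G(36) = mex({0, 1, 2, 5, 6}) = 3
G(37) = mex({0, 1, 2, 4, 5, 6}) = 3
G(38) = mex({0, 1, 2, 4}) = 3
G(39) = mex({0, 1, 2, 3, 4, 7}) = 5
G(40) = mex({0, 1, 2, 3, 4, 5, 7}) = 6
G(41) = mex({0, 1, 2, 3, 5, 7}) = 4
G(42) = mex({0, 1, 2, 3, 5, 6, 7}) = 4
G(43) = mex({0, 2, 3, 5, 6}) = 1
G(44) = mex({1, 2, 3, 4, 5, 6}) = 0
G(45) = mex({0, 1, 2, 3, 4, 6, 7}) = 5
Therefore G(45) = 5.

5


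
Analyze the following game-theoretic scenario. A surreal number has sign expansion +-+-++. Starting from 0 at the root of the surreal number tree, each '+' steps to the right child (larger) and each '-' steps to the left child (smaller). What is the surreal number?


Sign expansion: +-+-++
Rule: track bounds (lo, hi), initially (-inf, +inf). On '+', the current value becomes lo and we move to the simplest number in (value, hi): value + 1 if hi = +inf, otherwise the midpoint (value + hi)/2. On '-', the current value becomes hi and we move to value - 1 if lo = -inf, otherwise the midpoint (lo + value)/2.
Start at 0.
Step 1: sign = +, move right. Bounds: (0, +inf). Value = 1
Step 2: sign = -, move left. Bounds: (0, 1). Value = 1/2
Step 3: sign = +, move right. Bounds: (1/2, 1). Value = 3/4
Step 4: sign = -, move left. Bounds: (1/2, 3/4). Value = 5/8
Step 5: sign = +, move right. Bounds: (5/8, 3/4). Value = 11/16
Step 6: sign = +, move right. Bounds: (11/16, 3/4). Value = 23/32
The surreal number with sign expansion +-+-++ is 23/32.

23/32


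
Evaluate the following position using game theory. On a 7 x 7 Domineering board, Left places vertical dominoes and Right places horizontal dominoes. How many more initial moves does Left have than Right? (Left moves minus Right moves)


Board is 7 x 7 (rows x cols).
Left (vertical) placements: (rows-1) * cols = 6 * 7 = 42
Right (horizontal) placements: rows * (cols-1) = 7 * 6 = 42
Advantage = Left - Right = 42 - 42 = 0

0


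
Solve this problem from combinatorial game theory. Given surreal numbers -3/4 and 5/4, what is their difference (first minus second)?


x = -3/4, y = 5/4
Converting to common denominator: 4
x = -3/4, y = 5/4
x - y = -3/4 - 5/4 = -2

-2


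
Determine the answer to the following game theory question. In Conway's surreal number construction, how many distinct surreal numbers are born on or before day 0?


Day 0: {|} = 0 is born. Count = 1.
Day n: the number of surreal numbers born by day n is 2^(n+1) - 1.
By day 0: 2^1 - 1 = 1
By day 0: 1 surreal numbers.

1


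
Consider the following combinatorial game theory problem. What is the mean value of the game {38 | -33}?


Game = {38 | -33}, a switch {a | b} with numbers a > b.
Its thermograph has left wall a - t and right wall b + t, which meet at t = (a - b)/2, where both equal (a + b)/2. So the mast (mean value) is at (a + b)/2.
Mean = (38 + (-33))/2 = 5/2 = 5/2

5/2


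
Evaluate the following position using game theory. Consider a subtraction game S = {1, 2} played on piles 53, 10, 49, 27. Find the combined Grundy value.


Subtraction set: {1, 2}
For this subtraction set, G(n) = n mod 3 (period = max + 1 = 3).
Pile 1 (size 53): G(53) = 53 mod 3 = 2
Pile 2 (size 10): G(10) = 10 mod 3 = 1
Pile 3 (size 49): G(49) = 49 mod 3 = 1
Pile 4 (size 27): G(27) = 27 mod 3 = 0
Total Grundy value = XOR of all: 2 XOR 1 XOR 1 XOR 0 = 2

2


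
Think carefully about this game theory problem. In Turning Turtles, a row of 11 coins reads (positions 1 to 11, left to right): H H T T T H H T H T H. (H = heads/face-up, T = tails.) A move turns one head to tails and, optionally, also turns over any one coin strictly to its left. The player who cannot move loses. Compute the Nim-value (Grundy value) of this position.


Coins: H H T T T H H T H T H
Key fact: a single head at position k behaves exactly like a Nim heap of size k (turning it to T and optionally flipping a coin at j < k corresponds to moving the heap from k to j, or to 0), and heads combine as a disjunctive sum (two heads at the same place would cancel, matching j XOR j = 0). So the Nim-value is the XOR of the 1-indexed positions of the heads.
Face-up positions (1-indexed): [1, 2, 6, 7, 9, 11]
XOR 0 with 1: 0 XOR 1 = 1
XOR 1 with 2: 1 XOR 2 = 3
XOR 3 with 6: 3 XOR 6 = 5
XOR 5 with 7: 5 XOR 7 = 2
XOR 2 with 9: 2 XOR 9 = 11
XOR 11 with 11: 11 XOR 11 = 0
Nim-value = 0

0


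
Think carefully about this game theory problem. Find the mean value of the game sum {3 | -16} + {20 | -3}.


G1 = {3 | -16}, G2 = {20 | -3}
Each is a switch {a | b} with numbers a > b; its mean value is (a + b)/2, and mean value is additive over game sums: m(G1 + G2) = m(G1) + m(G2).
Mean of G1 = (3 + (-16))/2 = -13/2 = -13/2
Mean of G2 = (20 + (-3))/2 = 17/2 = 17/2
Mean of G1 + G2 = -13/2 + 17/2 = 2

2


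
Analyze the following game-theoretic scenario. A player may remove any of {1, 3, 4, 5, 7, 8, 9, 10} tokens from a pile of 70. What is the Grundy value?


The subtraction set is S = {1, 3, 4, 5, 7, 8, 9, 10}.
G(k) = mex{ G(k - s) : s in S, s <= k }. We compute iteratively: G(0) = 0.
G(1) = mex({0}) = 1
G(2) = mex({1}) = 0
G(3) = mex({0}) = 1
G(4) = mex({0, 1}) = 2
G(5) = mex({0, 1, 2}) = 3
G(6) = mex({0, 1, 3}) = 2
G(7) = mex({0, 1, 2}) = 3
G(8) = mex({0, 1, 2, 3}) = 4
G(9) = mex({0, 1, 2, 3, 4}) = 5
G(10) = mex({0, 1, 2, 3, 5}) = 4
G(11) = mex({0, 1, 2, 3, 4}) = 5
G(12) = mex({0, 1, 2, 3, 4, 5}) = 6
G(13) = mex({1, 2, 3, 4, 5, 6}) = 0
G(14) = mex({0, 2, 3, 4, 5}) = 1
G(15) = mex({1, 2, 3, 4, 5, 6}) = 0
G(16) = mex({0, 2, 3, 4, 5, 6}) = 1
G(17) = mex({0, 1, 3, 4, 5, 6}) = 2
G(18) = mex({0, 1, 2, 4, 5}) = 3
G(19) = mex({0, 1, 3, 4, 5, 6}) = 2
G(20) = mex({0, 1, 2, 4, 5, 6}) = 3
G(21) = mex({0, 1, 2, 3, 5, 6}) = 4
G(22) = mex({0, 1, 2, 3, 4, 6}) = 5
Observe that G(13)..G(22) = 0, 1, 0, 1, 2, 3, 2, 3, 4, 5 repeats G(0)..G(9) = 0, 1, 0, 1, 2, 3, 2, 3, 4, 5.
For k >= max(S) = 10, G(k) is determined by the previous 10 values G(k-10)..G(k-1); a window of 10 consecutive values has recurred shifted by 13, so by induction G(k + 13) = G(k) for all k >= 0: the sequence is periodic from the start with period 13.
One period: G(0..12) = 0, 1, 0, 1, 2, 3, 2, 3, 4, 5, 4, 5, 6.
70 mod 13 = 5, so G(70) = G(5) = 3.

3


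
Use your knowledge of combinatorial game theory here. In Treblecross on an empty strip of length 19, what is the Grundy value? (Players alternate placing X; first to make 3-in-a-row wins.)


Treblecross: place X on empty cells; 3-in-a-row wins.
Playing within two cells of an existing X lets the opponent win at once, so sensible play treats the cells i-2..i+2 around each X as dead. The player left with no safe cell loses, so this is a normal-play take-away game on strips of safe cells.
Placing X at cell i (0-indexed) of a strip of k safe cells leaves independent strips of sizes max(0, i-2) and max(0, k-i-3). Hence G(k) = mex{ G(max(0,i-2)) XOR G(max(0,k-i-3)) : 0 <= i < k }, with G(0) = 0.
G(1): splits (0,0):0^0=0 -> mex({0}) = 1
G(2): splits (0,0):0^0=0 -> mex({0}) = 1
G(3): splits (0,0):0^0=0 -> mex({0}) = 1
G(4): splits (0,1):0^1=1 (0,0):0^0=0 -> mex({0, 1}) = 2
G(5): splits (0,2):0^1=1 (0,1):0^1=1 (0,0):0^0=0 -> mex({0, 1}) = 2
G(6) = mex({1}) = 0
G(7) = mex({0, 1, 2}) = 3
G(8) = mex({0, 1, 2}) = 3
G(9) = mex({0, 2}) = 1
G(10) = mex({0, 2, 3}) = 1
G(11) = mex({0, 3}) = 1
G(12) = mex({1, 3}) = 0
G(13) = mex({0, 1, 2, 3}) = 4
G(14) = mex({0, 1, 2}) = 3
G(15) = mex({0, 1, 2}) = 3
G(16) = mex({0, 1, 2, 4}) = 3
G(17) = mex({0, 1, 3, 4}) = 2
G(18) = mex({0, 1, 3, 4}) = 2
G(19) = mex({0, 1, 3, 5}) = 2
Therefore G(19) = 2.

2


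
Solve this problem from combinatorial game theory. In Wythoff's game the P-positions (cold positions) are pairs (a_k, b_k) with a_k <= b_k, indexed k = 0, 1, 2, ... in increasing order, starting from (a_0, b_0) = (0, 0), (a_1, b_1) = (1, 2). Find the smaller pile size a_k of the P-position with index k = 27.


By Wythoff's theorem, a_k = floor(k * phi) and b_k = floor(k * phi^2) = a_k + k, where phi = (1 + sqrt(5))/2 is the golden ratio.
phi = (1 + sqrt(5))/2 = 1.618034
k = 27
k * phi = 27 * 1.618034 = 43.686918
a_27 = floor(k * phi) = 43

43


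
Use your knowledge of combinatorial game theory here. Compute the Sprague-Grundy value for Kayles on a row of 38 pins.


Kayles: a move removes 1 or 2 adjacent pins from a contiguous row.
Removing pins from a row of k leaves two independent rows (a, b) with a + b = k - 1 (one pin) or a + b = k - 2 (two pins); an end removal gives a = 0.
By Sprague-Grundy, G(k) = mex{ G(a) XOR G(b) } over all these splits. G(0) = 0.
G(1): splits (0,0):0^0=0 -> mex({0}) = 1
G(2): splits (0,1):0^1=1 (0,0):0^0=0 -> mex({0, 1}) = 2
G(3): splits (0,2):0^2=2 (1,1):1^1=0 (0,1):0^1=1 -> mex({0, 1, 2}) = 3
G(4): splits (0,3):0^3=3 (1,2):1^2=3 (0,2):0^2=2 (1,1):1^1=0 -> mex({0, 2, 3}) = 1
G(5): splits (0,4):0^1=1 (1,3):1^3=2 (2,2):2^2=0 (0,3):0^3=3 (1,2):1^2=3 -> mex({0, 1, 2, 3}) = 4
G(6) = mex({0, 1, 2, 4}) = 3
G(7) = mex({0, 1, 3, 4, 5}) = 2
G(8) = mex({0, 2, 3, 5, 6}) = 1
G(9) = mex({0, 1, 2, 3, 6, 7}) = 4
G(10) = mex({0, 1, 3, 4, 5, 7}) = 2
G(11) = mex({0, 1, 2, 3, 4, 5}) = 6
G(12) = mex({0, 1, 2, 3, 5, 6, 7}) = 4
G(13) = mex({0, 2, 3, 4, 6, 7}) = 1
G(14) = mex({0, 1, 4, 5, 6, 7}) = 2
G(15) = mex({0, 1, 2, 3, 4, 5, 6}) = 7
G(16) = mex({0, 2, 3, 5, 6, 7}) = 1
G(17) = mex({0, 1, 2, 3, 5, 6, 7}) = 4
G(18) = mex({0, 1, 2, 4, 5, 6}) = 3
G(19) = mex({0, 1, 3, 4, 5, 7}) = 2
G(20) = mex({0, 2, 3, 4, 5, 6, 7}) = 1
G(21) = mex({0, 1, 2, 3, 5, 6, 7}) = 4
G(22) = mex({0, 1, 2, 3, 4, 5, 7}) = 6
G(23) = mex({0, 1, 2, 3, 4, 5, 6}) = 7
G(24) = mex({0, 1, 2, 3, 5, 6, 7}) = 4
G(25) = mex({0, 2, 3, 4, 6, 7}) = 1
G(26) = mex({0, 1, 3, 4, 5, 6, 7}) = 2
G(27) = mex({0, 1, 2, 3, 4, 5, 6, 7}) = 8
G(28) = mex({0, 1, 2, 3, 4, 6, 7, 8}) = 5
G(29) = mex({0, 1, 2, 3, 5, 6, 7, 8, 9}) = 4
G(30) = mex({0, 1, 2, 3, 4, 5, 6, 9, 10}) = 7
G(31) = mex({0, 1, 3, 4, 5, 7, 10, 11}) = 2
G(32) = mex({0, 2, 3, 4, 5, 6, 7, 9, 11}) = 1
G(33) = mex({0, 1, 2, 3, 4, 5, 6, 7, 9, 12}) = 8
G(34) = mex({0, 1, 2, 3, 4, 5, 7, 8, 11, 12}) = 6
G(35) = mex({0, 1, 2, 3, 4, 5, 6, 8, 9, 10, 11}) = 7
G(36) = mex({0, 1, 2, 3, 5, 6, 7, 9, 10}) = 4
G(37) = mex({0, 2, 3, 4, 6, 7, 9, 10, 11, 12}) = 1
G(38) = mex({0, 1, 3, 4, 5, 6, 7, 9, 10, 11, 12}) = 2
Therefore G(38) = 2.

2
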